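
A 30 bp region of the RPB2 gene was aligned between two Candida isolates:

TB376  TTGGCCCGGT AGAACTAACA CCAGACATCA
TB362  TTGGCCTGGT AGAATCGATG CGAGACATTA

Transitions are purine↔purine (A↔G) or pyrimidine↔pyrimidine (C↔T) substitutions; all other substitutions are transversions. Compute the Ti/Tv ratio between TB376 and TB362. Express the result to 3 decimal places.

7.000

The sequences differ at positions 7 (C/T, transition), 15 (C/T, transition), 16 (T/C, transition), 17 (A/G, transition), 19 (C/T, transition), 20 (A/G, transition), 22 (C/G, transversion), 29 (C/T, transition).
Of the 8 differences, 7 transitions and 1 transversion, so Ti/Tv = 7/1 = 7.000.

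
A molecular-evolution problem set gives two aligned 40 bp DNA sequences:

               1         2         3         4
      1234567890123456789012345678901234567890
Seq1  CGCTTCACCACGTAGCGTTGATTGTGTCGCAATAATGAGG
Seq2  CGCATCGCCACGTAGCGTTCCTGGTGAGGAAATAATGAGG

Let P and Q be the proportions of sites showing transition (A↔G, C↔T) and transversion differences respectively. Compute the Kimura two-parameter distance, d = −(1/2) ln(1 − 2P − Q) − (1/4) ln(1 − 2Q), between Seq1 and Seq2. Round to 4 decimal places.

0.2351

Mismatches occur at site 4 (T→A, transversion), site 7 (A→G, transition), site 20 (G→C, transversion), site 21 (A→C, transversion), site 23 (T→G, transversion), site 27 (T→A, transversion), site 28 (C→G, transversion), site 30 (C→A, transversion).
Of the 8 differences, 1 transition and 7 transversions over 40 sites: P = 1/40 = 0.025000, Q = 7/40 = 0.175000.
d = −0.5·ln(0.775000) − 0.25·ln(0.650000) = −0.5·(-0.254892) − 0.25·(-0.430783) = 0.2351.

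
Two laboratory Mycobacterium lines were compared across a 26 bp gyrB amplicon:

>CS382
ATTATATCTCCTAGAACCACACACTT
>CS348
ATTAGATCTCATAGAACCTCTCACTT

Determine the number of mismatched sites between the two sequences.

4

Mismatches occur at site 5 (T→G), site 11 (C→A), site 19 (A→T), site 21 (A→T).
That gives 4 mismatches out of 26 aligned sites, so the Hamming distance is 4.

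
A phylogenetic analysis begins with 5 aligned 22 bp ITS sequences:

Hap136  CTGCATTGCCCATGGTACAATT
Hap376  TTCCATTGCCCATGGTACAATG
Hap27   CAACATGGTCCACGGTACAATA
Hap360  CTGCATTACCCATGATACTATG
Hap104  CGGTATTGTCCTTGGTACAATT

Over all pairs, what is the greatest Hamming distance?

Pairwise Hamming distances:
  Hap136 vs Hap376: 3
  Hap136 vs Hap27: 6
  Hap136 vs Hap360: 4
  Hap136 vs Hap104: 4
  Hap376 vs Hap27: 7
  Hap376 vs Hap360: 5
  Hap376 vs Hap104: 7
  Hap27 vs Hap360: 9
  Hap27 vs Hap104: 7
  Hap360 vs Hap104: 8
The largest is 9, between Hap27 and Hap360.

9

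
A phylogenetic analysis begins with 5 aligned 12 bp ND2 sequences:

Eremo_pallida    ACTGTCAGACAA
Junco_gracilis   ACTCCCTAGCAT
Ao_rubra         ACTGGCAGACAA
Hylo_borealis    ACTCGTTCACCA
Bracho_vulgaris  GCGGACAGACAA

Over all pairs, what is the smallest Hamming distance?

Pairwise Hamming distances:
  Eremo_pallida vs Junco_gracilis: 6
  Eremo_pallida vs Ao_rubra: 1
  Eremo_pallida vs Hylo_borealis: 6
  Eremo_pallida vs Bracho_vulgaris: 3
  Junco_gracilis vs Ao_rubra: 6
  Junco_gracilis vs Hylo_borealis: 6
  Junco_gracilis vs Bracho_vulgaris: 8
  Ao_rubra vs Hylo_borealis: 5
  Ao_rubra vs Bracho_vulgaris: 3
  Hylo_borealis vs Bracho_vulgaris: 8
The smallest is 1, between Eremo_pallida and Ao_rubra.

1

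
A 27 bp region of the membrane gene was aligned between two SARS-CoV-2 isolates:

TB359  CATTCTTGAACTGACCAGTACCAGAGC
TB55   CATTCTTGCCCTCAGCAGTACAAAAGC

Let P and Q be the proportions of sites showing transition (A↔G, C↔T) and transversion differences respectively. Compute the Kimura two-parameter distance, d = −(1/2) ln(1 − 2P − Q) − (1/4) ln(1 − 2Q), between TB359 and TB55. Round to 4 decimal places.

0.2657

Mismatches occur at site 9 (A/C, transversion), site 10 (A/C, transversion), site 13 (G/C, transversion), site 15 (C/G, transversion), site 22 (C/A, transversion), site 24 (G/A, transition).
Of the 6 differences, 1 transition and 5 transversions over 27 sites: P = 1/27 = 0.037037, Q = 5/27 = 0.185185.
d = −0.5·ln(0.740741) − 0.25·ln(0.629630) = −0.5·(-0.300104) − 0.25·(-0.462623) = 0.2657.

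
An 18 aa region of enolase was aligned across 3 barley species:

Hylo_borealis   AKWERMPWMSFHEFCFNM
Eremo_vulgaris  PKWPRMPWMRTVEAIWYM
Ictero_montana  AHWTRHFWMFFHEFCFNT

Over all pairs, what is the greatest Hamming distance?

Pairwise Hamming distances:
  Hylo_borealis vs Eremo_vulgaris: 9
  Hylo_borealis vs Ictero_montana: 6
  Eremo_vulgaris vs Ictero_montana: 13
The largest is 13, between Eremo_vulgaris and Ictero_montana.

13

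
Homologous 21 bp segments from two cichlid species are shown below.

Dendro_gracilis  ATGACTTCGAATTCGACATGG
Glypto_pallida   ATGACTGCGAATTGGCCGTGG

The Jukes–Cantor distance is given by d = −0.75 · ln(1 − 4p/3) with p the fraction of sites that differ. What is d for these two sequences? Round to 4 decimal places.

0.2197

Differing sites — 7:T/G; 14:C/G; 16:A/C; 18:A/G.
p = 4/21 = 0.190476.
d = −0.75 · ln(1 − (4/3)·0.190476) = −0.75 · ln(0.746032) = −0.75 · (-0.292987) = 0.2197.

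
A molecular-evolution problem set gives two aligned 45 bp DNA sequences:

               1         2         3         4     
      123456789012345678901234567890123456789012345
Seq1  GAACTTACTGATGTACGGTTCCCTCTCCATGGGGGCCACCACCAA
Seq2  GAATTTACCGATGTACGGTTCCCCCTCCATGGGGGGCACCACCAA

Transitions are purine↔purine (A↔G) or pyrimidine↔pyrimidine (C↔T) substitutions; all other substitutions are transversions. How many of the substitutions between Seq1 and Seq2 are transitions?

3

Mismatches occur at site 4 (C→T, transition), site 9 (T→C, transition), site 24 (T→C, transition), site 36 (C→G, transversion).
Of the 4 differences, 3 transitions and 1 transversion, so the answer is 3.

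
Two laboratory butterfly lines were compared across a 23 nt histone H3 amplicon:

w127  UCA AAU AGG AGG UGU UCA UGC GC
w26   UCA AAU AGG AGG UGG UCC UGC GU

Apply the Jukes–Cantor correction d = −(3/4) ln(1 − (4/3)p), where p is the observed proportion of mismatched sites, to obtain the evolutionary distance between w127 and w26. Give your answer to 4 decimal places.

The sequences differ at positions 15 (U/G), 18 (A/C), 23 (C/U).
p = 3/23 = 0.130435.
d = −0.75 · ln(1 − (4/3)·0.130435) = −0.75 · ln(0.826087) = −0.75 · (-0.191055) = 0.1433.

0.1433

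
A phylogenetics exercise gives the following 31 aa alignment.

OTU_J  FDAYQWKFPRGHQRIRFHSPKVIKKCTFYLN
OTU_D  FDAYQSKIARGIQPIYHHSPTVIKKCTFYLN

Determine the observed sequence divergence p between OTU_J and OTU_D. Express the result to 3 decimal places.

0.258

The sequences differ at positions 6 (W/S), 8 (F/I), 9 (P/A), 12 (H/I), 14 (R/P), 16 (R/Y), 17 (F/H), 21 (K/T).
There are 8 differences over 31 sites, so p = 8/31 = 0.258.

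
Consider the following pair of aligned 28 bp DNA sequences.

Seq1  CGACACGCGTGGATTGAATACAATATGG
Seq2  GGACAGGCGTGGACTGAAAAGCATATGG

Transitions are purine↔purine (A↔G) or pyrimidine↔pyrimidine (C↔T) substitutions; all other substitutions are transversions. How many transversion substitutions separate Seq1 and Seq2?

The sequences differ at positions 1 (C/G, transversion), 6 (C/G, transversion), 14 (T/C, transition), 19 (T/A, transversion), 21 (C/G, transversion), 22 (A/C, transversion).
Of the 6 differences, 1 transition and 5 transversions, so the answer is 5.

5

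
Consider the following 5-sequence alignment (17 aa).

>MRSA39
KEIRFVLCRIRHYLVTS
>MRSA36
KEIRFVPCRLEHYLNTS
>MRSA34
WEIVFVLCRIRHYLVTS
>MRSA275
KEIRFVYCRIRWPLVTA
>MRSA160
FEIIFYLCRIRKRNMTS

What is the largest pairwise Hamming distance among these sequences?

Pairwise Hamming distances:
  MRSA39 vs MRSA36: 4
  MRSA39 vs MRSA34: 2
  MRSA39 vs MRSA275: 4
  MRSA39 vs MRSA160: 7
  MRSA36 vs MRSA34: 6
  MRSA36 vs MRSA275: 7
  MRSA36 vs MRSA160: 10
  MRSA34 vs MRSA275: 6
  MRSA34 vs MRSA160: 7
  MRSA275 vs MRSA160: 9
The largest is 10, between MRSA36 and MRSA160.

10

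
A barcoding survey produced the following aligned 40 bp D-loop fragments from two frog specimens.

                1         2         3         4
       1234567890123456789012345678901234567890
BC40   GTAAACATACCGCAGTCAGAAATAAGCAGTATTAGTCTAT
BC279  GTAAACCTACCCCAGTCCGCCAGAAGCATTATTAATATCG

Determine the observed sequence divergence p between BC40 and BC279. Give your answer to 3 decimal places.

The sequences differ at positions 7 (A/C), 12 (G/C), 18 (A/C), 20 (A/C), 21 (A/C), 23 (T/G), 29 (G/T), 35 (G/A), 37 (C/A), 39 (A/C), 40 (T/G).
There are 11 differences over 40 sites, so p = 11/40 = 0.275.

0.275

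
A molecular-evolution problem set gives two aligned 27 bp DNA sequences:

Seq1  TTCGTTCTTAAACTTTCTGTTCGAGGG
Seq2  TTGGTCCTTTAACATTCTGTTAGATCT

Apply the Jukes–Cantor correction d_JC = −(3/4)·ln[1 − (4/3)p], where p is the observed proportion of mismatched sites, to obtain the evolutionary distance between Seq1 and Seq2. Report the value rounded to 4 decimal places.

The sequences differ at positions 3 (C/G), 6 (T/C), 10 (A/T), 14 (T/A), 22 (C/A), 25 (G/T), 26 (G/C), 27 (G/T).
p = 8/27 = 0.296296.
d = −0.75 · ln(1 − (4/3)·0.296296) = −0.75 · ln(0.604939) = −0.75 · (-0.502628) = 0.3770.

0.3770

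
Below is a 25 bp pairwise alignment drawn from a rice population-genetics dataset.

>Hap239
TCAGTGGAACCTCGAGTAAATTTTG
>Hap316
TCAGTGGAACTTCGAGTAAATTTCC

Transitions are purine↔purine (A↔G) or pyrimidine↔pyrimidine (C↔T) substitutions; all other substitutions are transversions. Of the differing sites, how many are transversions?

Differing sites — 11:C/T (Ti); 24:T/C (Ti); 25:G/C (Tv).
Of the 3 differences, 2 transitions and 1 transversion, so the answer is 1.

1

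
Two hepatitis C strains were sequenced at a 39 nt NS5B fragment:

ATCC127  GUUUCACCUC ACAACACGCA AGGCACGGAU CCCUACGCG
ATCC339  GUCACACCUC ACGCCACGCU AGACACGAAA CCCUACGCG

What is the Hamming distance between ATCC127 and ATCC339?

The sequences differ at positions 3 (U/C), 4 (U/A), 13 (A/G), 14 (A/C), 20 (A/U), 23 (G/A), 28 (G/A), 30 (U/A).
That gives 8 mismatches out of 39 aligned sites, so the Hamming distance is 8.

8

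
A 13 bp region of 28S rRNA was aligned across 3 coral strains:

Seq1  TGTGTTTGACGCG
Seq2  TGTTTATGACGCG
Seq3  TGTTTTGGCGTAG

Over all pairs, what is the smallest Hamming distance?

Pairwise Hamming distances:
  Seq1 vs Seq2: 2
  Seq1 vs Seq3: 6
  Seq2 vs Seq3: 6
The smallest is 2, between Seq1 and Seq2.

2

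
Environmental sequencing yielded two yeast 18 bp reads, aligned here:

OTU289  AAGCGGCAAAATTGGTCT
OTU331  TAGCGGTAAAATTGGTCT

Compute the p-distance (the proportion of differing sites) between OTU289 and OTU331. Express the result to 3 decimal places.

The sequences differ at positions 1 (A/T), 7 (C/T).
There are 2 differences over 18 sites, so p = 2/18 = 0.111.

0.111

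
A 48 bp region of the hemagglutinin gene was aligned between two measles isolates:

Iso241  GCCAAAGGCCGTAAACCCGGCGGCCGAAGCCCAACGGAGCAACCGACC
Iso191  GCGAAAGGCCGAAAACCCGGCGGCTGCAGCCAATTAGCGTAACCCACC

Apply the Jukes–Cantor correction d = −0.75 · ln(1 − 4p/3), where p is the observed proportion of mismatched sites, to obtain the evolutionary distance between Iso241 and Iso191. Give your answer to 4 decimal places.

0.2735

Differing sites — 3:C/G; 12:T/A; 25:C/T; 27:A/C; 32:C/A; 34:A/T; 35:C/T; 36:G/A; 38:A/C; 40:C/T; 45:G/C.
p = 11/48 = 0.229167.
d = −0.75 · ln(1 − (4/3)·0.229167) = −0.75 · ln(0.694444) = −0.75 · (-0.364644) = 0.2735.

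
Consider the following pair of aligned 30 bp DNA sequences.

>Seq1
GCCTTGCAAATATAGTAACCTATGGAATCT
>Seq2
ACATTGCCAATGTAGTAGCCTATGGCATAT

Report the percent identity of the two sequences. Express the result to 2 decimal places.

76.67%

The sequences differ at positions 1 (G/A), 3 (C/A), 8 (A/C), 12 (A/G), 18 (A/G), 26 (A/C), 29 (C/A).
23 of the 30 sites match, so the percent identity is 23/30 × 100 = 76.67%.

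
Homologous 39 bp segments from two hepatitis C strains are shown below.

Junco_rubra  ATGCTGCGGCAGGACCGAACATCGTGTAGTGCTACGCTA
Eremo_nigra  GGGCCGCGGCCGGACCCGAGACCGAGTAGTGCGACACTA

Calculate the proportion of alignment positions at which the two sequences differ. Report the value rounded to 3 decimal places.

Differing sites — 1:A/G; 2:T/G; 5:T/C; 11:A/C; 17:G/C; 18:A/G; 20:C/G; 22:T/C; 25:T/A; 33:T/G; 36:G/A.
There are 11 differences over 39 sites, so p = 11/39 = 0.282.

0.282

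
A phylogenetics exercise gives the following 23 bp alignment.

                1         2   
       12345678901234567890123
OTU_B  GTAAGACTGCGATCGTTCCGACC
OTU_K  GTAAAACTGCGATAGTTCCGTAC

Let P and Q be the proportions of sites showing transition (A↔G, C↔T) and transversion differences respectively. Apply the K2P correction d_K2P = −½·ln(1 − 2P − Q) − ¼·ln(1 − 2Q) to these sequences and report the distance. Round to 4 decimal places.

Differing sites — 5:G/A (Ti); 14:C/A (Tv); 21:A/T (Tv); 22:C/A (Tv).
Of the 4 differences, 1 transition and 3 transversions over 23 sites: P = 1/23 = 0.043478, Q = 3/23 = 0.130435.
d = −0.5·ln(0.782609) − 0.25·ln(0.739130) = −0.5·(-0.245122) − 0.25·(-0.302281) = 0.1981.

0.1981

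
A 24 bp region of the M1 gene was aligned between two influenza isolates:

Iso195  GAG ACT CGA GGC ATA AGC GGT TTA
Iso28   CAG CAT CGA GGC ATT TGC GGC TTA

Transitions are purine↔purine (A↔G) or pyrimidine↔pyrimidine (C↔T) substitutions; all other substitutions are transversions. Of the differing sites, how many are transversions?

The sequences differ at positions 1 (G/C, transversion), 4 (A/C, transversion), 5 (C/A, transversion), 15 (A/T, transversion), 16 (A/T, transversion), 21 (T/C, transition).
Of the 6 differences, 1 transition and 5 transversions, so the answer is 5.

5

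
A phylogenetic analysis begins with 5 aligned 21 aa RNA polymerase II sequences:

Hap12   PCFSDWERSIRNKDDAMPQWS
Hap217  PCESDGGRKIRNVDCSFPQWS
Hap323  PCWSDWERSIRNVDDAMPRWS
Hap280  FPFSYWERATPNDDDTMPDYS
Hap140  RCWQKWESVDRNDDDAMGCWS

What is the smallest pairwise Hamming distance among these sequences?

3

Pairwise Hamming distances:
  Hap12 vs Hap217: 8
  Hap12 vs Hap323: 3
  Hap12 vs Hap280: 10
  Hap12 vs Hap140: 10
  Hap217 vs Hap323: 8
  Hap217 vs Hap280: 15
  Hap217 vs Hap140: 15
  Hap323 vs Hap280: 11
  Hap323 vs Hap140: 9
  Hap280 vs Hap140: 13
The smallest is 3, between Hap12 and Hap323.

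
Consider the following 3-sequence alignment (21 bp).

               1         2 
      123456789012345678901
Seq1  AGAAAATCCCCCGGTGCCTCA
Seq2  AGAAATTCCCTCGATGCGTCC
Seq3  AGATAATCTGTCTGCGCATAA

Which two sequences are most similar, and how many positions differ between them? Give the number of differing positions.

5

Pairwise Hamming distances:
  Seq1 vs Seq2: 5
  Seq1 vs Seq3: 8
  Seq2 vs Seq3: 10
The smallest is 5, between Seq1 and Seq2.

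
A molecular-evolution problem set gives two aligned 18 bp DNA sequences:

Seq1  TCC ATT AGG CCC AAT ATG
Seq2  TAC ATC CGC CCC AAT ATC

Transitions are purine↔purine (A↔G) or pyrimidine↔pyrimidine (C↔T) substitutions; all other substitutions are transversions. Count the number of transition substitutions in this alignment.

Differing sites — 2:C/A (Tv); 6:T/C (Ti); 7:A/C (Tv); 9:G/C (Tv); 18:G/C (Tv).
Of the 5 differences, 1 transition and 4 transversions, so the answer is 1.

1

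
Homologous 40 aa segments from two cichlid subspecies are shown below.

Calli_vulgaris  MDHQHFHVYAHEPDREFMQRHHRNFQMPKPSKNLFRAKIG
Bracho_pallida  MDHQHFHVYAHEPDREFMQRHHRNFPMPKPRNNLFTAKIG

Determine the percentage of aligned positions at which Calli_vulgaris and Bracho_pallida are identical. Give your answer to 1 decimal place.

Mismatches occur at site 26 (Q/P), site 31 (S/R), site 32 (K/N), site 36 (R/T).
36 of the 40 sites match, so the percent identity is 36/40 × 100 = 90.0%.

90.0%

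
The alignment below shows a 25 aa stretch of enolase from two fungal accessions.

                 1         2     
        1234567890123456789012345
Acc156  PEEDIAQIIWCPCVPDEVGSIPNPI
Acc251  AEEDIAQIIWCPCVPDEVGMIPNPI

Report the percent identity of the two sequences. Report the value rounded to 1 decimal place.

92.0%

Differing sites — 1:P/A; 20:S/M.
23 of the 25 sites match, so the percent identity is 23/25 × 100 = 92.0%.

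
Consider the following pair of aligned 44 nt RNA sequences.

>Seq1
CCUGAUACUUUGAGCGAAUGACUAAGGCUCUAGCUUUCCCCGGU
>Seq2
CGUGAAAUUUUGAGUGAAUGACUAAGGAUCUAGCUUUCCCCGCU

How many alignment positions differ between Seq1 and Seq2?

Differing sites — 2:C/G; 6:U/A; 8:C/U; 15:C/U; 28:C/A; 43:G/C.
That gives 6 mismatches out of 44 aligned sites, so the Hamming distance is 6.

6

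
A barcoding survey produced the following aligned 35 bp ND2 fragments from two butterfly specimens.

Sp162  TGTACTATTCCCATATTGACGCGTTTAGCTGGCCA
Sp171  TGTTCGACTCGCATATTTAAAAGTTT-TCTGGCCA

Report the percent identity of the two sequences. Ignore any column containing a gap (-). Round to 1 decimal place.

Excluding the 1 gap column leaves 34 comparable sites.
Mismatches occur at site 4 (A→T), site 6 (T→G), site 8 (T→C), site 11 (C→G), site 18 (G→T), site 20 (C→A), site 21 (G→A), site 22 (C→A), site 28 (G→T).
25 of the 34 comparable sites match, so the percent identity is 25/34 × 100 = 73.5%.

73.5%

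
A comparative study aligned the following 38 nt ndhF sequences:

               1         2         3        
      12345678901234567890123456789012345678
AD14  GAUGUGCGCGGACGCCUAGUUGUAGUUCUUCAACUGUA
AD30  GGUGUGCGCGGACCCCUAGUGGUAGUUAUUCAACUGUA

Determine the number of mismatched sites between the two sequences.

4

Mismatches occur at site 2 (A↔G), site 14 (G↔C), site 21 (U↔G), site 28 (C↔A).
That gives 4 mismatches out of 38 aligned sites, so the Hamming distance is 4.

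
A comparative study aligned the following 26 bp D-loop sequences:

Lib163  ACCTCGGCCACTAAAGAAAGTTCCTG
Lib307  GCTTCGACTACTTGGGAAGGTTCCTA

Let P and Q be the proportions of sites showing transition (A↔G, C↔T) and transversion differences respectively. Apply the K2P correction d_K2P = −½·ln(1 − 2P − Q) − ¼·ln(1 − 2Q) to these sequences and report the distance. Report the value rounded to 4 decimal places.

The sequences differ at positions 1 (A/G, transition), 3 (C/T, transition), 7 (G/A, transition), 9 (C/T, transition), 13 (A/T, transversion), 14 (A/G, transition), 15 (A/G, transition), 19 (A/G, transition), 26 (G/A, transition).
Of the 9 differences, 8 transitions and 1 transversion over 26 sites: P = 8/26 = 0.307692, Q = 1/26 = 0.038462.
d = −0.5·ln(0.346154) − 0.25·ln(0.923076) = −0.5·(-1.060872) − 0.25·(-0.080044) = 0.5504.

0.5504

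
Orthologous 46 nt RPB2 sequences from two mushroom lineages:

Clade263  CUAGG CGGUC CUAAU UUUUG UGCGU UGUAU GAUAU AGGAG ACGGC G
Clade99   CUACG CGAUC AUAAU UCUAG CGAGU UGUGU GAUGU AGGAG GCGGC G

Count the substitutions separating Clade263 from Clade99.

10

The sequences differ at positions 4 (G/C), 8 (G/A), 11 (C/A), 17 (U/C), 19 (U/A), 21 (U/C), 23 (C/A), 29 (A/G), 34 (A/G), 41 (A/G).
That gives 10 mismatches out of 46 aligned sites, so the Hamming distance is 10.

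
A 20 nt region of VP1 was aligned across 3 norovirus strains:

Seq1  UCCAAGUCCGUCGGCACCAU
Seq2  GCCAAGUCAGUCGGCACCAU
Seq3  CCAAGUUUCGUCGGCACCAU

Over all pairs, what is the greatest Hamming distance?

Pairwise Hamming distances:
  Seq1 vs Seq2: 2
  Seq1 vs Seq3: 5
  Seq2 vs Seq3: 6
The largest is 6, between Seq2 and Seq3.

6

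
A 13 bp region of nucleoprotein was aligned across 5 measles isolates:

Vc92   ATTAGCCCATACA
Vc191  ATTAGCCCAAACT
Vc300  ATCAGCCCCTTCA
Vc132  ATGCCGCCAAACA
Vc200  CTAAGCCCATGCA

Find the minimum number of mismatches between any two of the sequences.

Pairwise Hamming distances:
  Vc92 vs Vc191: 2
  Vc92 vs Vc300: 3
  Vc92 vs Vc132: 5
  Vc92 vs Vc200: 3
  Vc191 vs Vc300: 5
  Vc191 vs Vc132: 5
  Vc191 vs Vc200: 5
  Vc300 vs Vc132: 7
  Vc300 vs Vc200: 4
  Vc132 vs Vc200: 7
The smallest is 2, between Vc92 and Vc191.

2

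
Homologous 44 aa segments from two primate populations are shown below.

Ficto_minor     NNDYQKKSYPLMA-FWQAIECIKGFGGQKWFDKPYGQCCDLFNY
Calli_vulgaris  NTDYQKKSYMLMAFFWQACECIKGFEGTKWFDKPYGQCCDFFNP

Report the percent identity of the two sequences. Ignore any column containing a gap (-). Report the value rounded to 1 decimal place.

83.7%

Excluding the 1 gap column leaves 43 comparable sites.
Differing sites — 2:N/T; 10:P/M; 19:I/C; 26:G/E; 28:Q/T; 41:L/F; 44:Y/P.
36 of the 43 comparable sites match, so the percent identity is 36/43 × 100 = 83.7%.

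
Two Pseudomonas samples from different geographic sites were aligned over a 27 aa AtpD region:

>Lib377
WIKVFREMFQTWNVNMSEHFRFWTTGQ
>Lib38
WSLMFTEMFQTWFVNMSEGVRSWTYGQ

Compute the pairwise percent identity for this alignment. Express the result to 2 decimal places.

66.67%

The sequences differ at positions 2 (I/S), 3 (K/L), 4 (V/M), 6 (R/T), 13 (N/F), 19 (H/G), 20 (F/V), 22 (F/S), 25 (T/Y).
18 of the 27 sites match, so the percent identity is 18/27 × 100 = 66.67%.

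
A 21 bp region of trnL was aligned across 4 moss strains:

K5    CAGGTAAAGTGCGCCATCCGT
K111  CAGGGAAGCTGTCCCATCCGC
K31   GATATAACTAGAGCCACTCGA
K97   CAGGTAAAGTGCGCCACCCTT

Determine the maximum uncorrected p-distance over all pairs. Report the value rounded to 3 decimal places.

Pairwise Hamming distances:
  K5 vs K111: 6
  K5 vs K31: 10
  K5 vs K97: 2
  K111 vs K31: 12
  K111 vs K97: 8
  K31 vs K97: 10
The largest is 12 mismatches, between K111 and K31; p = 12/21 = 0.571.

0.571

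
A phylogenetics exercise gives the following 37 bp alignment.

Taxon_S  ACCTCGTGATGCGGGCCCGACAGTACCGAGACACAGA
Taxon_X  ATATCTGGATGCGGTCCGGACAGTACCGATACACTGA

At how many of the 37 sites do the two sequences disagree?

Differing sites — 2:C/T; 3:C/A; 6:G/T; 7:T/G; 15:G/T; 18:C/G; 30:G/T; 35:A/T.
That gives 8 mismatches out of 37 aligned sites, so the Hamming distance is 8.

8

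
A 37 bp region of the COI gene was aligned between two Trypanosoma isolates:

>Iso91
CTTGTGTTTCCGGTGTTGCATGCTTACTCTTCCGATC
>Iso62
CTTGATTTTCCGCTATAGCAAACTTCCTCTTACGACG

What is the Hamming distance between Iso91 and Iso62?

11

Differing sites — 5:T/A; 6:G/T; 13:G/C; 15:G/A; 17:T/A; 21:T/A; 22:G/A; 26:A/C; 32:C/A; 36:T/C; 37:C/G.
That gives 11 mismatches out of 37 aligned sites, so the Hamming distance is 11.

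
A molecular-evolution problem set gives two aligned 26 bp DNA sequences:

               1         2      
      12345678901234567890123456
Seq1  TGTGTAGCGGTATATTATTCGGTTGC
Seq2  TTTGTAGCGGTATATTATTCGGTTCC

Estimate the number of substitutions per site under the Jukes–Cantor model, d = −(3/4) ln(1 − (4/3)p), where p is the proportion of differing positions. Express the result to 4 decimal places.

0.0812

Differing sites — 2:G/T; 25:G/C.
p = 2/26 = 0.076923.
d = −0.75 · ln(1 − (4/3)·0.076923) = −0.75 · ln(0.897436) = −0.75 · (-0.108213) = 0.0812.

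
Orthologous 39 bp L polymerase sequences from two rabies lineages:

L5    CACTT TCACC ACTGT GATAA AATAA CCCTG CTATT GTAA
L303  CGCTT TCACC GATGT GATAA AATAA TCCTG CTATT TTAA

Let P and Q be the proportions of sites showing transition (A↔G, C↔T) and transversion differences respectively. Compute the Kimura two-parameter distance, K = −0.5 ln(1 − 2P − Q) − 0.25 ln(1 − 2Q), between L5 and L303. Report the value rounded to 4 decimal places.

Mismatches occur at site 2 (A→G, transition), site 11 (A→G, transition), site 12 (C→A, transversion), site 26 (C→T, transition), site 36 (G→T, transversion).
Of the 5 differences, 3 transitions and 2 transversions over 39 sites: P = 3/39 = 0.076923, Q = 2/39 = 0.051282.
d = −0.5·ln(0.794872) − 0.25·ln(0.897436) = −0.5·(-0.229574) − 0.25·(-0.108213) = 0.1418.

0.1418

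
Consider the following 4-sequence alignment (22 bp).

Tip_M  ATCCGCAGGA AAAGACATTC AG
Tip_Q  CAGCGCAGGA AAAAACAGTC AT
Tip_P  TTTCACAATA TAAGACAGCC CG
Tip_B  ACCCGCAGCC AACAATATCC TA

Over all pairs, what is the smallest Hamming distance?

6

Pairwise Hamming distances:
  Tip_M vs Tip_Q: 6
  Tip_M vs Tip_P: 9
  Tip_M vs Tip_B: 9
  Tip_Q vs Tip_P: 11
  Tip_Q vs Tip_B: 11
  Tip_P vs Tip_B: 14
The smallest is 6, between Tip_M and Tip_Q.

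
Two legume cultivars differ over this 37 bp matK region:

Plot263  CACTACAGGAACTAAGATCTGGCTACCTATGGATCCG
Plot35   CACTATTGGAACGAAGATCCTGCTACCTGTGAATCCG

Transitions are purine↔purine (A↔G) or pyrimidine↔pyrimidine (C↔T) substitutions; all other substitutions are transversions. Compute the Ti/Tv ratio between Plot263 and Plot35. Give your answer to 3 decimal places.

1.333

The sequences differ at positions 6 (C/T, transition), 7 (A/T, transversion), 13 (T/G, transversion), 20 (T/C, transition), 21 (G/T, transversion), 29 (A/G, transition), 32 (G/A, transition).
Of the 7 differences, 4 transitions and 3 transversions, so Ti/Tv = 4/3 = 1.333.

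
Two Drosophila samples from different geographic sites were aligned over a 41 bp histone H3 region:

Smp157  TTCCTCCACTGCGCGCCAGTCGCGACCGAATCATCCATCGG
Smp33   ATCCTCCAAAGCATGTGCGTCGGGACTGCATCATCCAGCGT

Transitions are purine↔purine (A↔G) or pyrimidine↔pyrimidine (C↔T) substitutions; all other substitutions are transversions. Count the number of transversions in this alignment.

9

Differing sites — 1:T/A (Tv); 9:C/A (Tv); 10:T/A (Tv); 13:G/A (Ti); 14:C/T (Ti); 16:C/T (Ti); 17:C/G (Tv); 18:A/C (Tv); 23:C/G (Tv); 27:C/T (Ti); 29:A/C (Tv); 38:T/G (Tv); 41:G/T (Tv).
Of the 13 differences, 4 transitions and 9 transversions, so the answer is 9.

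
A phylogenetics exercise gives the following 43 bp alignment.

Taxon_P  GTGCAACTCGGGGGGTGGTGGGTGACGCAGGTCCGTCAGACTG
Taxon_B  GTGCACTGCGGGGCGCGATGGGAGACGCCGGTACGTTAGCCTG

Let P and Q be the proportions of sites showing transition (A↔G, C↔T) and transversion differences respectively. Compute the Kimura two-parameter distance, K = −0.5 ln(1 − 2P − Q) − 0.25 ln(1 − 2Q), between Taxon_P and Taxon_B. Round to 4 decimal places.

0.3130

The sequences differ at positions 6 (A/C, transversion), 7 (C/T, transition), 8 (T/G, transversion), 14 (G/C, transversion), 16 (T/C, transition), 18 (G/A, transition), 23 (T/A, transversion), 29 (A/C, transversion), 33 (C/A, transversion), 37 (C/T, transition), 40 (A/C, transversion).
Of the 11 differences, 4 transitions and 7 transversions over 43 sites: P = 4/43 = 0.093023, Q = 7/43 = 0.162791.
d = −0.5·ln(0.651163) − 0.25·ln(0.674418) = −0.5·(-0.428995) − 0.25·(-0.393905) = 0.3130.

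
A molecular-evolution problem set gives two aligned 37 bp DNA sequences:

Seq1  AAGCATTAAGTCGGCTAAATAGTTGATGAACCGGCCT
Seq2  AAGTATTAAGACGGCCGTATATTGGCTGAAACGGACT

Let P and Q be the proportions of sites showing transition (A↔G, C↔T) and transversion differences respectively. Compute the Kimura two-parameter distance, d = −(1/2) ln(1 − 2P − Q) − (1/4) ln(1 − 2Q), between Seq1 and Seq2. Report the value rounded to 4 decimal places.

0.3353

Mismatches occur at site 4 (C↔T, transition), site 11 (T↔A, transversion), site 16 (T↔C, transition), site 17 (A↔G, transition), site 18 (A↔T, transversion), site 22 (G↔T, transversion), site 24 (T↔G, transversion), site 26 (A↔C, transversion), site 31 (C↔A, transversion), site 35 (C↔A, transversion).
Of the 10 differences, 3 transitions and 7 transversions over 37 sites: P = 3/37 = 0.081081, Q = 7/37 = 0.189189.
d = −0.5·ln(0.648649) − 0.25·ln(0.621622) = −0.5·(-0.432864) − 0.25·(-0.475423) = 0.3353.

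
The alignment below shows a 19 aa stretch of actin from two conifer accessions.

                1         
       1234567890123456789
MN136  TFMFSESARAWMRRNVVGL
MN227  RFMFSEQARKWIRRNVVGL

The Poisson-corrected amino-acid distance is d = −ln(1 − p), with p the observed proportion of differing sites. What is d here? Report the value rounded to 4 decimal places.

0.2364

Differing sites — 1:T/R; 7:S/Q; 10:A/K; 12:M/I.
p = 4/19 = 0.210526.
d = −ln(1 − 0.210526) = −ln(0.789474) = 0.2364.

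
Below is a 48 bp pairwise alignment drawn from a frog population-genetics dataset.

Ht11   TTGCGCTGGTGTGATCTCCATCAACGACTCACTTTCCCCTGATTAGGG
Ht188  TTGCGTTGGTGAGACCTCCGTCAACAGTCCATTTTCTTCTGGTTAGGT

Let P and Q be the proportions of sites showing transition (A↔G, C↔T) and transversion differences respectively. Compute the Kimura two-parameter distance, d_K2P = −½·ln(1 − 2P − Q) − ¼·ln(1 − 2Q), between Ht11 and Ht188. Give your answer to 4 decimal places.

Mismatches occur at site 6 (C↔T, transition), site 12 (T↔A, transversion), site 15 (T↔C, transition), site 20 (A↔G, transition), site 26 (G↔A, transition), site 27 (A↔G, transition), site 28 (C↔T, transition), site 29 (T↔C, transition), site 32 (C↔T, transition), site 37 (C↔T, transition), site 38 (C↔T, transition), site 42 (A↔G, transition), site 48 (G↔T, transversion).
Of the 13 differences, 11 transitions and 2 transversions over 48 sites: P = 11/48 = 0.229167, Q = 2/48 = 0.041667.
d = −0.5·ln(0.499999) − 0.25·ln(0.916666) = −0.5·(-0.693149) − 0.25·(-0.087012) = 0.3683.

0.3683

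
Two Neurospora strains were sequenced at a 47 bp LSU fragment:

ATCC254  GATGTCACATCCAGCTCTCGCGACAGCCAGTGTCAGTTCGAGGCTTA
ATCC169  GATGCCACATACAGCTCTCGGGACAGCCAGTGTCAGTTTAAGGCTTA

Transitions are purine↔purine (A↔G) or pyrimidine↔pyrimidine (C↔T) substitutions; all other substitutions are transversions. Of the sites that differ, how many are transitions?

Differing sites — 5:T/C (Ti); 11:C/A (Tv); 21:C/G (Tv); 39:C/T (Ti); 40:G/A (Ti).
Of the 5 differences, 3 transitions and 2 transversions, so the answer is 3.

3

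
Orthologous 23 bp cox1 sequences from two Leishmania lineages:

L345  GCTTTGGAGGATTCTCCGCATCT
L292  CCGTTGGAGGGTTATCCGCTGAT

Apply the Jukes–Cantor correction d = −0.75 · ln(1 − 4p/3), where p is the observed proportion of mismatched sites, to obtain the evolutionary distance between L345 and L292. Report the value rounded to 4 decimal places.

0.3904

The sequences differ at positions 1 (G/C), 3 (T/G), 11 (A/G), 14 (C/A), 20 (A/T), 21 (T/G), 22 (C/A).
p = 7/23 = 0.304348.
d = −0.75 · ln(1 − (4/3)·0.304348) = −0.75 · ln(0.594203) = −0.75 · (-0.520534) = 0.3904.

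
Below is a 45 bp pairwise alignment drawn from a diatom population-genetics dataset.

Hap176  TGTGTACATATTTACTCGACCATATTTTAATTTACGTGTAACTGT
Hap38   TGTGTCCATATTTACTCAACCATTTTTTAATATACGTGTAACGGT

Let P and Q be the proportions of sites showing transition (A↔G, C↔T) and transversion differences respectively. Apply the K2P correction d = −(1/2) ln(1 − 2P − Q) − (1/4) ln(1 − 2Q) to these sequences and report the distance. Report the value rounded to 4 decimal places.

0.1205

The sequences differ at positions 6 (A/C, transversion), 18 (G/A, transition), 24 (A/T, transversion), 32 (T/A, transversion), 43 (T/G, transversion).
Of the 5 differences, 1 transition and 4 transversions over 45 sites: P = 1/45 = 0.022222, Q = 4/45 = 0.088889.
d = −0.5·ln(0.866667) − 0.25·ln(0.822222) = −0.5·(-0.143100) − 0.25·(-0.195745) = 0.1205.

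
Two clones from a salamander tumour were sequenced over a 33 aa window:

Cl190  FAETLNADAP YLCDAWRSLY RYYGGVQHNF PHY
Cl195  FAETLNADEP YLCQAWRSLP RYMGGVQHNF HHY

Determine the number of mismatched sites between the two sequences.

Differing sites — 9:A/E; 14:D/Q; 20:Y/P; 23:Y/M; 31:P/H.
That gives 5 mismatches out of 33 aligned sites, so the Hamming distance is 5.

5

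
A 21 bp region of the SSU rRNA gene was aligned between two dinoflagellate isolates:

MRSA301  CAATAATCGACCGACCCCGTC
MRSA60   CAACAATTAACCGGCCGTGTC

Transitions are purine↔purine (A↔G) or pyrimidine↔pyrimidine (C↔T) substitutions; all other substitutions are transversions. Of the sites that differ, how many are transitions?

Mismatches occur at site 4 (T→C, transition), site 8 (C→T, transition), site 9 (G→A, transition), site 14 (A→G, transition), site 17 (C→G, transversion), site 18 (C→T, transition).
Of the 6 differences, 5 transitions and 1 transversion, so the answer is 5.

5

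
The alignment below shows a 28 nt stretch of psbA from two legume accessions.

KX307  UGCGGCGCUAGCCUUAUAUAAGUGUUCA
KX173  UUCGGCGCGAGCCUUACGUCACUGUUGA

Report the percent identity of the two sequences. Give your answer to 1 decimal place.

Mismatches occur at site 2 (G→U), site 9 (U→G), site 17 (U→C), site 18 (A→G), site 20 (A→C), site 22 (G→C), site 27 (C→G).
21 of the 28 sites match, so the percent identity is 21/28 × 100 = 75.0%.

75.0%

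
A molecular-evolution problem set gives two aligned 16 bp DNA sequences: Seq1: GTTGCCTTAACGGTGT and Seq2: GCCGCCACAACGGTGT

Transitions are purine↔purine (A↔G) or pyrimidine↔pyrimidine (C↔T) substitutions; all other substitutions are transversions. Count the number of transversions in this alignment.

1

The sequences differ at positions 2 (T/C, transition), 3 (T/C, transition), 7 (T/A, transversion), 8 (T/C, transition).
Of the 4 differences, 3 transitions and 1 transversion, so the answer is 1.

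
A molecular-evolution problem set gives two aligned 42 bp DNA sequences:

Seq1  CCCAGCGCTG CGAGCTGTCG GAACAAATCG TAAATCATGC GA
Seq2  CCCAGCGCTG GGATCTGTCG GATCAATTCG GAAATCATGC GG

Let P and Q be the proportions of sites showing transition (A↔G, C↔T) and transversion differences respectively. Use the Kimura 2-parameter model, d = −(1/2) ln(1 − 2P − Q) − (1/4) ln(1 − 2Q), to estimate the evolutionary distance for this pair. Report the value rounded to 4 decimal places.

0.1591

Mismatches occur at site 11 (C→G, transversion), site 14 (G→T, transversion), site 23 (A→T, transversion), site 27 (A→T, transversion), site 31 (T→G, transversion), site 42 (A→G, transition).
Of the 6 differences, 1 transition and 5 transversions over 42 sites: P = 1/42 = 0.023810, Q = 5/42 = 0.119048.
d = −0.5·ln(0.833332) − 0.25·ln(0.761904) = −0.5·(-0.182323) − 0.25·(-0.271935) = 0.1591.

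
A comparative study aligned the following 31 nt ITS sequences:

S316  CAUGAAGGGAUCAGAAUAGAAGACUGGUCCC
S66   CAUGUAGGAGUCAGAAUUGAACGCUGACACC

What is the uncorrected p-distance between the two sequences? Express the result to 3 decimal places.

Mismatches occur at site 5 (A↔U), site 9 (G↔A), site 10 (A↔G), site 18 (A↔U), site 22 (G↔C), site 23 (A↔G), site 27 (G↔A), site 28 (U↔C), site 29 (C↔A).
There are 9 differences over 31 sites, so p = 9/31 = 0.290.

0.290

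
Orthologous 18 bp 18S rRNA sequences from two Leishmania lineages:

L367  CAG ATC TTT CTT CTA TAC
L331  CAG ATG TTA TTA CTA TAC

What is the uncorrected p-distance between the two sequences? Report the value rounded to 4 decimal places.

0.2222

Mismatches occur at site 6 (C→G), site 9 (T→A), site 10 (C→T), site 12 (T→A).
There are 4 differences over 18 sites, so p = 4/18 = 0.2222.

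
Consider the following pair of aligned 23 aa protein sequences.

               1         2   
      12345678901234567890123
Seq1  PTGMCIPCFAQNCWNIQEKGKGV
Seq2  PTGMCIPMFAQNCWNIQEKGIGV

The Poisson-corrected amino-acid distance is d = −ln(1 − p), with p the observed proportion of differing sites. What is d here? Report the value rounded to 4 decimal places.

Mismatches occur at site 8 (C→M), site 21 (K→I).
p = 2/23 = 0.086957.
d = −ln(1 − 0.086957) = −ln(0.913043) = 0.0910.

0.0910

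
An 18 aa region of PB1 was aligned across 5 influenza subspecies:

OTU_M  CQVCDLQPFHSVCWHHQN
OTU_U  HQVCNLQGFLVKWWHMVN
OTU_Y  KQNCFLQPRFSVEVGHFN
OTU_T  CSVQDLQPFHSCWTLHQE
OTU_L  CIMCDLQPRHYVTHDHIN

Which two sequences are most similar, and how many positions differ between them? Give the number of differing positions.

Pairwise Hamming distances:
  OTU_M vs OTU_U: 9
  OTU_M vs OTU_Y: 9
  OTU_M vs OTU_T: 7
  OTU_M vs OTU_L: 8
  OTU_U vs OTU_Y: 13
  OTU_U vs OTU_T: 13
  OTU_U vs OTU_L: 14
  OTU_Y vs OTU_T: 13
  OTU_Y vs OTU_L: 10
  OTU_T vs OTU_L: 11
The smallest is 7, between OTU_M and OTU_T.

7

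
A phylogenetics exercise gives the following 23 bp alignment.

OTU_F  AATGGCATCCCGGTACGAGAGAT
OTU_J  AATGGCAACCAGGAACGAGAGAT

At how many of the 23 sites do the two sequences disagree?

The sequences differ at positions 8 (T/A), 11 (C/A), 14 (T/A).
That gives 3 mismatches out of 23 aligned sites, so the Hamming distance is 3.

3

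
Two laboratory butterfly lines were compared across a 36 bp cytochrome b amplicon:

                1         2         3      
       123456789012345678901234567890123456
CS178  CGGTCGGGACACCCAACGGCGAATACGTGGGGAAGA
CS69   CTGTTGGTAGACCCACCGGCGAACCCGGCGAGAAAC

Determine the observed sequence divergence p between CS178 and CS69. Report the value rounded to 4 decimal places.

The sequences differ at positions 2 (G/T), 5 (C/T), 8 (G/T), 10 (C/G), 16 (A/C), 24 (T/C), 25 (A/C), 28 (T/G), 29 (G/C), 31 (G/A), 35 (G/A), 36 (A/C).
There are 12 differences over 36 sites, so p = 12/36 = 0.3333.

0.3333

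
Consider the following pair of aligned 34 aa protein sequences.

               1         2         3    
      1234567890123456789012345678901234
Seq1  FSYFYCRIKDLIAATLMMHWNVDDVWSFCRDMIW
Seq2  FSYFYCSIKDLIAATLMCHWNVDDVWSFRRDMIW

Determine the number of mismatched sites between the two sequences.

Mismatches occur at site 7 (R/S), site 18 (M/C), site 29 (C/R).
That gives 3 mismatches out of 34 aligned sites, so the Hamming distance is 3.

3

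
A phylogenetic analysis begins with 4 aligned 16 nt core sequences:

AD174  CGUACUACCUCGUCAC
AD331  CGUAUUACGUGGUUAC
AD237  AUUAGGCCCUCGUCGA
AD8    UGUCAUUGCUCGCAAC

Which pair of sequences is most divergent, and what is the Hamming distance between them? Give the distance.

11

Pairwise Hamming distances:
  AD174 vs AD331: 4
  AD174 vs AD237: 7
  AD174 vs AD8: 7
  AD331 vs AD237: 10
  AD331 vs AD8: 9
  AD237 vs AD8: 11
The largest is 11, between AD237 and AD8.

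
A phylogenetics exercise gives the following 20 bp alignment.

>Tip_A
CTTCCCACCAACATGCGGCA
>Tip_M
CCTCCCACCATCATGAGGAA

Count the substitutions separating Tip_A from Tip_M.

Differing sites — 2:T/C; 11:A/T; 16:C/A; 19:C/A.
That gives 4 mismatches out of 20 aligned sites, so the Hamming distance is 4.

4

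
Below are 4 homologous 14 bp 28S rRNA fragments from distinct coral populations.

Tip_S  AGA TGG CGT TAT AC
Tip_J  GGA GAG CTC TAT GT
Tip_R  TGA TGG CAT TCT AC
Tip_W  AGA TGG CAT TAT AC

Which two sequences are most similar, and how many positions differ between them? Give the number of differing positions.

1

Pairwise Hamming distances:
  Tip_S vs Tip_J: 7
  Tip_S vs Tip_R: 3
  Tip_S vs Tip_W: 1
  Tip_J vs Tip_R: 8
  Tip_J vs Tip_W: 7
  Tip_R vs Tip_W: 2
The smallest is 1, between Tip_S and Tip_W.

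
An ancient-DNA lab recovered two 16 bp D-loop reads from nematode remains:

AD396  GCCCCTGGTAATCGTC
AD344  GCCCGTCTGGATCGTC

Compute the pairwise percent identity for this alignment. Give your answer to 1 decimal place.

Differing sites — 5:C/G; 7:G/C; 8:G/T; 9:T/G; 10:A/G.
11 of the 16 sites match, so the percent identity is 11/16 × 100 = 68.8%.

68.8%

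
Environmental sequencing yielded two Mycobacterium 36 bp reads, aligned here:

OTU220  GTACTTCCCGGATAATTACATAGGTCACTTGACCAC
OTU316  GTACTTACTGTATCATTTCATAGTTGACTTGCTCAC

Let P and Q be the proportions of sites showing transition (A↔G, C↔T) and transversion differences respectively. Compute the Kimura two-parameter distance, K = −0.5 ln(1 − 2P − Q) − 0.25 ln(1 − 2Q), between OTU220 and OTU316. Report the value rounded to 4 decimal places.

0.3054

The sequences differ at positions 7 (C/A, transversion), 9 (C/T, transition), 11 (G/T, transversion), 14 (A/C, transversion), 18 (A/T, transversion), 24 (G/T, transversion), 26 (C/G, transversion), 32 (A/C, transversion), 33 (C/T, transition).
Of the 9 differences, 2 transitions and 7 transversions over 36 sites: P = 2/36 = 0.055556, Q = 7/36 = 0.194444.
d = −0.5·ln(0.694444) − 0.25·ln(0.611112) = −0.5·(-0.364644) − 0.25·(-0.492475) = 0.3054.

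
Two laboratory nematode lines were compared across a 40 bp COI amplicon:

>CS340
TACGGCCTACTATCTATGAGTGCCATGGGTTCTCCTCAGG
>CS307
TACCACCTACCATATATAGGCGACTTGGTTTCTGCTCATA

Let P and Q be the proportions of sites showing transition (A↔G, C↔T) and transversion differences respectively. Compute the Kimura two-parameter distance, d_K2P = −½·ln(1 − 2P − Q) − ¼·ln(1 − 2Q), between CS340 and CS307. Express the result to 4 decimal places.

Mismatches occur at site 4 (G↔C, transversion), site 5 (G↔A, transition), site 11 (T↔C, transition), site 14 (C↔A, transversion), site 18 (G↔A, transition), site 19 (A↔G, transition), site 21 (T↔C, transition), site 23 (C↔A, transversion), site 25 (A↔T, transversion), site 29 (G↔T, transversion), site 34 (C↔G, transversion), site 39 (G↔T, transversion), site 40 (G↔A, transition).
Of the 13 differences, 6 transitions and 7 transversions over 40 sites: P = 6/40 = 0.150000, Q = 7/40 = 0.175000.
d = −0.5·ln(0.525000) − 0.25·ln(0.650000) = −0.5·(-0.644357) − 0.25·(-0.430783) = 0.4299.

0.4299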